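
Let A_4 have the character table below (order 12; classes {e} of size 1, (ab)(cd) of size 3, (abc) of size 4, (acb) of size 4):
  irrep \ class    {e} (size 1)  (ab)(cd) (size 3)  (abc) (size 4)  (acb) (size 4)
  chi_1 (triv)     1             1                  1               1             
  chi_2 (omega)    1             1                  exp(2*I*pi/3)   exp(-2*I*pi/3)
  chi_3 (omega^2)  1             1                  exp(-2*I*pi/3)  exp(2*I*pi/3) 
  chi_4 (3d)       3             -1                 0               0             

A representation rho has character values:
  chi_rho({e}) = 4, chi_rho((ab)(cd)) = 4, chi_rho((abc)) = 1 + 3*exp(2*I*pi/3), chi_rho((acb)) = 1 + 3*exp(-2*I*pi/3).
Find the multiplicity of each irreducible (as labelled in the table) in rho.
Multiplicities: chi_1: 1, chi_2: 3, chi_3: 0, chi_4: 0.

Explanation: Use <chi_rho, chi> = (1/|G|) sum_C |C| * chi_rho(C) * conj(chi(C)) with |G| = 12 for each irreducible chi in the table:
  <chi_rho, chi_1> = (1/12)[1*(4)*conj(1) + 3*(4)*conj(1) + 4*(1 + 3*exp(2*I*pi/3))*conj(1) + 4*(1 + 3*exp(-2*I*pi/3))*conj(1)]
      = (1/12)[(4) + (12) + (4 + 12*exp(2*I*pi/3)) + (4 + 12*exp(-2*I*pi/3))] = 12/12 = 1
  <chi_rho, chi_2> = (1/12)[1*(4)*conj(1) + 3*(4)*conj(1) + 4*(1 + 3*exp(2*I*pi/3))*conj(exp(2*I*pi/3)) + 4*(1 + 3*exp(-2*I*pi/3))*conj(exp(-2*I*pi/3))]
      = (1/12)[(4) + (12) + (12 + 4*exp(-2*I*pi/3)) + (12 + 4*exp(2*I*pi/3))] = 36/12 = 3
  <chi_rho, chi_3> = (1/12)[1*(4)*conj(1) + 3*(4)*conj(1) + 4*(1 + 3*exp(2*I*pi/3))*conj(exp(-2*I*pi/3)) + 4*(1 + 3*exp(-2*I*pi/3))*conj(exp(2*I*pi/3))]
      = (1/12)[(4) + (12) + (12*exp(-2*I*pi/3) + 4*exp(2*I*pi/3)) + (4*exp(-2*I*pi/3) + 12*exp(2*I*pi/3))] = 0/12 = 0
  <chi_rho, chi_4> = (1/12)[1*(4)*conj(3) + 3*(4)*conj(-1) + 4*(1 + 3*exp(2*I*pi/3))*conj(0) + 4*(1 + 3*exp(-2*I*pi/3))*conj(0)]
      = (1/12)[(12) + (-12) + (0) + (0)] = 0/12 = 0
(Exp terms are combined using exp(i*s)*conj(exp(i*t)) = exp(i*(s-t)), and sums of them are collapsed using the identity that for every m > 1 the m distinct m-th roots of unity sum to 0, e.g. 1 + exp(2*I*pi/3) + exp(-2*I*pi/3) = 0.)
Dimension check: dim(rho) = sum (mult * dim) = 1*1 + 3*1 + 0*1 + 0*3 = 4 = chi_rho(e) = 4.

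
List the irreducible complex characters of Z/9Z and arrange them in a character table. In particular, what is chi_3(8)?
Character table of Z/9Z (irreps indexed chi_0,...,chi_8 with chi_k(m) = zeta_9^(k*m), zeta_9 = exp(2*pi*i/9)):
  irrep \ class  {0} (size 1)  {1} (size 1)    {2} (size 1)    {3} (size 1)    {4} (size 1)    {5} (size 1)    {6} (size 1)    {7} (size 1)    {8} (size 1)  
  chi_0          1             1               1               1               1               1               1               1               1             
  chi_1          1             exp(2*I*pi/9)   exp(4*I*pi/9)   exp(2*I*pi/3)   exp(8*I*pi/9)   exp(-8*I*pi/9)  exp(-2*I*pi/3)  exp(-4*I*pi/9)  exp(-2*I*pi/9)
  chi_2          1             exp(4*I*pi/9)   exp(8*I*pi/9)   exp(-2*I*pi/3)  exp(-2*I*pi/9)  exp(2*I*pi/9)   exp(2*I*pi/3)   exp(-8*I*pi/9)  exp(-4*I*pi/9)
  chi_3          1             exp(2*I*pi/3)   exp(-2*I*pi/3)  1               exp(2*I*pi/3)   exp(-2*I*pi/3)  1               exp(2*I*pi/3)   exp(-2*I*pi/3)
  chi_4          1             exp(8*I*pi/9)   exp(-2*I*pi/9)  exp(2*I*pi/3)   exp(-4*I*pi/9)  exp(4*I*pi/9)   exp(-2*I*pi/3)  exp(2*I*pi/9)   exp(-8*I*pi/9)
  chi_5          1             exp(-8*I*pi/9)  exp(2*I*pi/9)   exp(-2*I*pi/3)  exp(4*I*pi/9)   exp(-4*I*pi/9)  exp(2*I*pi/3)   exp(-2*I*pi/9)  exp(8*I*pi/9) 
  chi_6          1             exp(-2*I*pi/3)  exp(2*I*pi/3)   1               exp(-2*I*pi/3)  exp(2*I*pi/3)   1               exp(-2*I*pi/3)  exp(2*I*pi/3) 
  chi_7          1             exp(-4*I*pi/9)  exp(-8*I*pi/9)  exp(2*I*pi/3)   exp(2*I*pi/9)   exp(-2*I*pi/9)  exp(-2*I*pi/3)  exp(8*I*pi/9)   exp(4*I*pi/9) 
  chi_8          1             exp(-2*I*pi/9)  exp(-4*I*pi/9)  exp(-2*I*pi/3)  exp(-8*I*pi/9)  exp(8*I*pi/9)   exp(2*I*pi/3)   exp(4*I*pi/9)   exp(2*I*pi/9) 

Spot check: chi_3(8) = zeta_9^(3*8) = zeta_9^24 = exp(-2*I*pi/3).

Working: Z/9Z is abelian, so all 9 irreducible complex representations are 1-dimensional. They are given by chi_k(m) = zeta_9^(k*m) for k = 0,...,8. Row orthogonality: sum_m chi_k(m) conj(chi_l(m)) = 9 * [k = l].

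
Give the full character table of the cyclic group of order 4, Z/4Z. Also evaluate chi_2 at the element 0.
Character table of Z/4Z (irreps indexed chi_0,...,chi_3 with chi_k(m) = zeta_4^(k*m), zeta_4 = exp(2*pi*i/4)):
  irrep \ class  {0} (size 1)  {1} (size 1)  {2} (size 1)  {3} (size 1)
  chi_0          1             1             1             1           
  chi_1          1             I             -1            -I          
  chi_2          1             -1            1             -1          
  chi_3          1             -I            -1            I           

Spot check: chi_2(0) = zeta_4^(2*0) = zeta_4^0 = 1.

Justification: Z/4Z is abelian, so all 4 irreducible complex representations are 1-dimensional. They are given by chi_k(m) = zeta_4^(k*m) for k = 0,...,3. Row orthogonality: sum_m chi_k(m) conj(chi_l(m)) = 4 * [k = l].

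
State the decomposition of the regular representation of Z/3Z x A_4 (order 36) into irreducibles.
Each irreducible V_i of dimension d_i appears with multiplicity d_i, i.e. rho_reg = (direct sum over all irreducibles V_i) d_i V_i. The irreducible dimensions for Z/3Z x A_4 are 1, 1, 1, 1, 1, 1, 1, 1, 1, 3, 3, 3: 9 irreducibles of dimension 1, each with multiplicity 1; 3 irreducibles of dimension 3, each with multiplicity 3. Total dimension 9*1*1 + 3*3*3 = 36 = |G|.

General theorem: in the regular representation of a finite group G, each irreducible appears with multiplicity equal to its dimension. Check: dim(rho_reg) = sum d_i^2 = 1 + 1 + 1 + 1 + 1 + 1 + 1 + 1 + 1 + 9 + 9 + 9 = 36 = |G|.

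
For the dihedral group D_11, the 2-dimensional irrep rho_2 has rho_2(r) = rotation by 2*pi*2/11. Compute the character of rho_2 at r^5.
chi_{rho_2}(r^5) = 2*cos(2*pi*2*5/11) = 2*cos(2*pi/11)

Derivation: rho_2(r^5) is rotation by angle 2*pi*2*5/11, whose trace is 2*cos(2*pi*2*5/11) = 2*cos(2*pi/11).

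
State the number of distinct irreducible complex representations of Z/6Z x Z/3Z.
18

Reasoning: The number of irreducible complex representations of a finite group equals its number of conjugacy classes. Z/6Z x Z/3Z is abelian of order 18, so every element is its own conjugacy class: 18 classes, so Z/6Z x Z/3Z (order 18) has exactly 18 irreducible complex representations.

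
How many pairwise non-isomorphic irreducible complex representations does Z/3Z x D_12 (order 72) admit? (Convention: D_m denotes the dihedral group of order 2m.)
27

Working: The number of irreducible complex representations of a finite group equals its number of conjugacy classes. For a direct product, #classes(G x H) = #classes(G) * #classes(H). Z/3Z has 3 classes (abelian), D_12 has 9 classes, so 3 * 9 = 27, so Z/3Z x D_12 (order 72) has exactly 27 irreducible complex representations.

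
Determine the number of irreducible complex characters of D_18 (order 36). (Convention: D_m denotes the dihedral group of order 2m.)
12

Justification: The number of irreducible complex representations of a finite group equals its number of conjugacy classes. D_18 has 12 conjugacy classes (n/2 + 3 for n even), so D_18 (order 36) has exactly 12 irreducible complex representations.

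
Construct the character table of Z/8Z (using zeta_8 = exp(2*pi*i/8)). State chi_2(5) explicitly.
Character table of Z/8Z (irreps indexed chi_0,...,chi_7 with chi_k(m) = zeta_8^(k*m), zeta_8 = exp(2*pi*i/8)):
  irrep \ class  {0} (size 1)  {1} (size 1)    {2} (size 1)  {3} (size 1)    {4} (size 1)  {5} (size 1)    {6} (size 1)  {7} (size 1)  
  chi_0          1             1               1             1               1             1               1             1             
  chi_1          1             exp(I*pi/4)     I             exp(3*I*pi/4)   -1            exp(-3*I*pi/4)  -I            exp(-I*pi/4)  
  chi_2          1             I               -1            -I              1             I               -1            -I            
  chi_3          1             exp(3*I*pi/4)   -I            exp(I*pi/4)     -1            exp(-I*pi/4)    I             exp(-3*I*pi/4)
  chi_4          1             -1              1             -1              1             -1              1             -1            
  chi_5          1             exp(-3*I*pi/4)  I             exp(-I*pi/4)    -1            exp(I*pi/4)     -I            exp(3*I*pi/4) 
  chi_6          1             -I              -1            I               1             -I              -1            I             
  chi_7          1             exp(-I*pi/4)    -I            exp(-3*I*pi/4)  -1            exp(3*I*pi/4)   I             exp(I*pi/4)   

Spot check: chi_2(5) = zeta_8^(2*5) = zeta_8^10 = I.

Working: Z/8Z is abelian, so all 8 irreducible complex representations are 1-dimensional. They are given by chi_k(m) = zeta_8^(k*m) for k = 0,...,7. Row orthogonality: sum_m chi_k(m) conj(chi_l(m)) = 8 * [k = l].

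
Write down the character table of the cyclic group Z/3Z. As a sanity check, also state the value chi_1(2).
Character table of Z/3Z (irreps indexed chi_0,...,chi_2 with chi_k(m) = zeta_3^(k*m), zeta_3 = exp(2*pi*i/3)):
  irrep \ class  {0} (size 1)  {1} (size 1)    {2} (size 1)  
  chi_0          1             1               1             
  chi_1          1             exp(2*I*pi/3)   exp(-2*I*pi/3)
  chi_2          1             exp(-2*I*pi/3)  exp(2*I*pi/3) 

Spot check: chi_1(2) = zeta_3^(1*2) = zeta_3^2 = exp(-2*I*pi/3).

Reasoning: Z/3Z is abelian, so all 3 irreducible complex representations are 1-dimensional. They are given by chi_k(m) = zeta_3^(k*m) for k = 0,...,2. Row orthogonality: sum_m chi_k(m) conj(chi_l(m)) = 3 * [k = l].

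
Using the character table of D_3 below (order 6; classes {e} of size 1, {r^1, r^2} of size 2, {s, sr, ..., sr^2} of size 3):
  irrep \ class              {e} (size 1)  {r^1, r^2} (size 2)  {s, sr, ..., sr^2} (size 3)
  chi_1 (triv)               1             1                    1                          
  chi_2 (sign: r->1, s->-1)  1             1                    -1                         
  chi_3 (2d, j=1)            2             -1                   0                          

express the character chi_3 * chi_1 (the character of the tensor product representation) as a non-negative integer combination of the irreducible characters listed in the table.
chi_3 tensor chi_1 = chi_3 (all other irreducibles have multiplicity 0).

Proof sketch: The character of a tensor product is the pointwise product (chi_3 * chi_1)(C) = chi_3(C) * chi_1(C):
  {e}: (2)*(1), {r^1, r^2}: (-1)*(1), {s, sr, ..., sr^2}: (0)*(1)
so (chi_3 * chi_1) takes values
  {e} -> 2, {r^1, r^2} -> -1, {s, sr, ..., sr^2} -> 0.
Now take the inner product of this character with each irreducible chi from the table, <chi_3*chi_1, chi> = (1/6) sum_C |C| (chi_3*chi_1)(C) conj(chi(C)):
  <chi_3*chi_1, chi_1> = (1/6)[1*(2)*conj(1) + 2*(-1)*conj(1) + 3*(0)*conj(1)]
      = (1/6)[(2) + (-2) + (0)] = 0/6 = 0
  <chi_3*chi_1, chi_2> = (1/6)[1*(2)*conj(1) + 2*(-1)*conj(1) + 3*(0)*conj(-1)]
      = (1/6)[(2) + (-2) + (0)] = 0/6 = 0
  <chi_3*chi_1, chi_3> = (1/6)[1*(2)*conj(2) + 2*(-1)*conj(-1) + 3*(0)*conj(0)]
      = (1/6)[(4) + (2) + (0)] = 6/6 = 1
Hence the multiplicities are chi_3: 1. Dimension check: dim(chi_3)*dim(chi_1) = 2*1 = 2 and sum (mult * dim) = 1*2 = 2.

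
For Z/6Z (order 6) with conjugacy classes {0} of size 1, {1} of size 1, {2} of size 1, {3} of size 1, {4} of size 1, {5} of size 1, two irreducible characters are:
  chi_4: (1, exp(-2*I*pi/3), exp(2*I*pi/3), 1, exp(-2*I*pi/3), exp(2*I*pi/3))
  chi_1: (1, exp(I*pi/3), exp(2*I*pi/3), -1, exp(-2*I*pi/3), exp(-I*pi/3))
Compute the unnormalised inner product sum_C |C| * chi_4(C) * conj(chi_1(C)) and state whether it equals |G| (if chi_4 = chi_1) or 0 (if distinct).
Sum = 0; so <chi_4, chi_1> = 0 (distinct irreducibles are orthogonal).

Explanation: Compute term by term over conjugacy classes (|C| * chi_4(C) * conj(chi_1(C))):
  1*(1)*conj(1) + 1*(exp(-2*I*pi/3))*conj(exp(I*pi/3)) + 1*(exp(2*I*pi/3))*conj(exp(2*I*pi/3)) + 1*(1)*conj(-1) + 1*(exp(-2*I*pi/3))*conj(exp(-2*I*pi/3)) + 1*(exp(2*I*pi/3))*conj(exp(-I*pi/3))
  = (1) + (-1) + (1) + (-1) + (1) + (-1)
  = 0.
(Exp terms are combined using exp(i*s)*conj(exp(i*t)) = exp(i*(s-t)), and sums of them are collapsed using the identity that for every m > 1 the m distinct m-th roots of unity sum to 0, e.g. 1 + exp(2*I*pi/3) + exp(-2*I*pi/3) = 0.)
Dividing by |G| = 6 gives 0/6 = 0, matching the row-orthogonality relation <chi_4, chi_1> = [chi_4 = chi_1].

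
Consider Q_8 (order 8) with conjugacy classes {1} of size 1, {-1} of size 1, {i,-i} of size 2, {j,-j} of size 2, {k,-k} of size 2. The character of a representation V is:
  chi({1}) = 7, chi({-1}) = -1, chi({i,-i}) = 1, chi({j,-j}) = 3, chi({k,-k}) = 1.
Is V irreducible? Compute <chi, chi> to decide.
Not irreducible (reducible): <chi, chi> = 9 > 1.

Solution. <chi, chi> = (1/|G|) sum_C |C| * |chi(C)|^2 = (1/8)[1*|7|^2 + 1*|-1|^2 + 2*|1|^2 + 2*|3|^2 + 2*|1|^2]
  = (1/8)[(49) + (1) + (2) + (18) + (2)] = 72/8 = 9.
A character is irreducible iff <chi, chi> = 1, so this representation is reducible.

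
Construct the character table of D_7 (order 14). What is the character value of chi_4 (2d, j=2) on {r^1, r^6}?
Conjugacy classes: {e} of size 1, {r^1, r^6} of size 2, {r^2, r^5} of size 2, {r^3, r^4} of size 2, {s, sr, ..., sr^6} of size 7.
Character table:
  irrep \ class              {e} (size 1)  {r^1, r^6} (size 2)  {r^2, r^5} (size 2)  {r^3, r^4} (size 2)  {s, sr, ..., sr^6} (size 7)
  chi_1 (triv)               1             1                    1                    1                    1                          
  chi_2 (sign: r->1, s->-1)  1             1                    1                    1                    -1                         
  chi_3 (2d, j=1)            2             2*cos(2*pi/7)        -2*cos(3*pi/7)       -2*cos(pi/7)         0                          
  chi_4 (2d, j=2)            2             -2*cos(3*pi/7)       -2*cos(pi/7)         2*cos(2*pi/7)        0                          
  chi_5 (2d, j=3)            2             -2*cos(pi/7)         2*cos(2*pi/7)        -2*cos(3*pi/7)       0                          

Spot check: chi_4 (2d, j=2) on {r^1, r^6} = -2*cos(3*pi/7).

Proof sketch: D_7 has order 2*7 = 14 with 5 conjugacy classes, hence 5 irreducibles. Sum of squared dims 1 + 1 + 4 + 4 + 4 = 14 = |G|. Linear characters come from the abelianisation; the 2-dimensional irreps have character r^k -> 2*cos(2*pi*j*k/7), reflections -> 0.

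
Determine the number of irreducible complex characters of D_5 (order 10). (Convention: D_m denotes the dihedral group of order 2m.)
4

Reasoning: The number of irreducible complex representations of a finite group equals its number of conjugacy classes. D_5 has 4 conjugacy classes ((n+3)/2 for n odd), so D_5 (order 10) has exactly 4 irreducible complex representations.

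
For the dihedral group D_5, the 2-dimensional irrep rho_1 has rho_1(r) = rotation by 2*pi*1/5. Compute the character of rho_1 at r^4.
chi_{rho_1}(r^4) = 2*cos(2*pi*1*4/5) = -1/2 + sqrt(5)/2

Proof sketch: rho_1(r^4) is rotation by angle 2*pi*1*4/5, whose trace is 2*cos(2*pi*1*4/5) = -1/2 + sqrt(5)/2.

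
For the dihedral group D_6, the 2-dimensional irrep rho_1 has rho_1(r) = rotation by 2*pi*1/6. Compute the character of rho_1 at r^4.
chi_{rho_1}(r^4) = 2*cos(2*pi*1*4/6) = -1

Reasoning: rho_1(r^4) is rotation by angle 2*pi*1*4/6, whose trace is 2*cos(2*pi*1*4/6) = -1.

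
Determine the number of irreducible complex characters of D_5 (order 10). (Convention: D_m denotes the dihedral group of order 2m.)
4

Proof sketch: The number of irreducible complex representations of a finite group equals its number of conjugacy classes. D_5 has 4 conjugacy classes ((n+3)/2 for n odd), so D_5 (order 10) has exactly 4 irreducible complex representations.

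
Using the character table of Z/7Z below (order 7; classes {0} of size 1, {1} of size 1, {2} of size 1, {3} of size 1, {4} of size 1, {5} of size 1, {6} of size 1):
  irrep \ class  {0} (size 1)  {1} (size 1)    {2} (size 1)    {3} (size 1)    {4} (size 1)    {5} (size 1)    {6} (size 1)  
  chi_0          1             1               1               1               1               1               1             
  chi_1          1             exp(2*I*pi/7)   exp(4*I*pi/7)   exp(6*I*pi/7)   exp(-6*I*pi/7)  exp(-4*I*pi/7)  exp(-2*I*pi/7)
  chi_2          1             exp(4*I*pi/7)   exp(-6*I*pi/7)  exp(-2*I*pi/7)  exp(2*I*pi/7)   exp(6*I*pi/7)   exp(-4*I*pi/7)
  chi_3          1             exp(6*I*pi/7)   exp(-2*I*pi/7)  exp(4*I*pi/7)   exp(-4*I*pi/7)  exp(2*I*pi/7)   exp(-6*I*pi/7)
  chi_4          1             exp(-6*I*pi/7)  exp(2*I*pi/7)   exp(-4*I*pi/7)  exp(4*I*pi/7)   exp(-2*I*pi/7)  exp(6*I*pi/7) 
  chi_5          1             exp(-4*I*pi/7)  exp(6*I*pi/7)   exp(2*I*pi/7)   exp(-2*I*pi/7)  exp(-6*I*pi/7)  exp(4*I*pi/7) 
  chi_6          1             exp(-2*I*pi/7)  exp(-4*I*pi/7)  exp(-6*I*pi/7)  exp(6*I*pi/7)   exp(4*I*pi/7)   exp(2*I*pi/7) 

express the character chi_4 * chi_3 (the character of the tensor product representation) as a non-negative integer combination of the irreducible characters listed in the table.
chi_4 tensor chi_3 = chi_0 (all other irreducibles have multiplicity 0).

Reasoning: The character of a tensor product is the pointwise product (chi_4 * chi_3)(C) = chi_4(C) * chi_3(C):
  {0}: (1)*(1), {1}: (exp(-6*I*pi/7))*(exp(6*I*pi/7)), {2}: (exp(2*I*pi/7))*(exp(-2*I*pi/7)), {3}: (exp(-4*I*pi/7))*(exp(4*I*pi/7)), {4}: (exp(4*I*pi/7))*(exp(-4*I*pi/7)), {5}: (exp(-2*I*pi/7))*(exp(2*I*pi/7)), {6}: (exp(6*I*pi/7))*(exp(-6*I*pi/7))
so (chi_4 * chi_3) takes values
  {0} -> 1, {1} -> 1, {2} -> 1, {3} -> 1, {4} -> 1, {5} -> 1, {6} -> 1.
Now take the inner product of this character with each irreducible chi from the table, <chi_4*chi_3, chi> = (1/7) sum_C |C| (chi_4*chi_3)(C) conj(chi(C)):
  <chi_4*chi_3, chi_0> = (1/7)[1*(1)*conj(1) + 1*(1)*conj(1) + 1*(1)*conj(1) + 1*(1)*conj(1) + 1*(1)*conj(1) + 1*(1)*conj(1) + 1*(1)*conj(1)]
      = (1/7)[(1) + (1) + (1) + (1) + (1) + (1) + (1)] = 7/7 = 1
  <chi_4*chi_3, chi_1> = (1/7)[1*(1)*conj(1) + 1*(1)*conj(exp(2*I*pi/7)) + 1*(1)*conj(exp(4*I*pi/7)) + 1*(1)*conj(exp(6*I*pi/7)) + 1*(1)*conj(exp(-6*I*pi/7)) + 1*(1)*conj(exp(-4*I*pi/7)) + 1*(1)*conj(exp(-2*I*pi/7))]
      = (1/7)[(1) + (exp(-2*I*pi/7)) + (exp(-4*I*pi/7)) + (exp(-6*I*pi/7)) + (exp(6*I*pi/7)) + (exp(4*I*pi/7)) + (exp(2*I*pi/7))] = 0/7 = 0
  <chi_4*chi_3, chi_2> = (1/7)[1*(1)*conj(1) + 1*(1)*conj(exp(4*I*pi/7)) + 1*(1)*conj(exp(-6*I*pi/7)) + 1*(1)*conj(exp(-2*I*pi/7)) + 1*(1)*conj(exp(2*I*pi/7)) + 1*(1)*conj(exp(6*I*pi/7)) + 1*(1)*conj(exp(-4*I*pi/7))]
      = (1/7)[(1) + (exp(-4*I*pi/7)) + (exp(6*I*pi/7)) + (exp(2*I*pi/7)) + (exp(-2*I*pi/7)) + (exp(-6*I*pi/7)) + (exp(4*I*pi/7))] = 0/7 = 0
  <chi_4*chi_3, chi_3> = (1/7)[1*(1)*conj(1) + 1*(1)*conj(exp(6*I*pi/7)) + 1*(1)*conj(exp(-2*I*pi/7)) + 1*(1)*conj(exp(4*I*pi/7)) + 1*(1)*conj(exp(-4*I*pi/7)) + 1*(1)*conj(exp(2*I*pi/7)) + 1*(1)*conj(exp(-6*I*pi/7))]
      = (1/7)[(1) + (exp(-6*I*pi/7)) + (exp(2*I*pi/7)) + (exp(-4*I*pi/7)) + (exp(4*I*pi/7)) + (exp(-2*I*pi/7)) + (exp(6*I*pi/7))] = 0/7 = 0
  <chi_4*chi_3, chi_4> = (1/7)[1*(1)*conj(1) + 1*(1)*conj(exp(-6*I*pi/7)) + 1*(1)*conj(exp(2*I*pi/7)) + 1*(1)*conj(exp(-4*I*pi/7)) + 1*(1)*conj(exp(4*I*pi/7)) + 1*(1)*conj(exp(-2*I*pi/7)) + 1*(1)*conj(exp(6*I*pi/7))]
      = (1/7)[(1) + (exp(6*I*pi/7)) + (exp(-2*I*pi/7)) + (exp(4*I*pi/7)) + (exp(-4*I*pi/7)) + (exp(2*I*pi/7)) + (exp(-6*I*pi/7))] = 0/7 = 0
  <chi_4*chi_3, chi_5> = (1/7)[1*(1)*conj(1) + 1*(1)*conj(exp(-4*I*pi/7)) + 1*(1)*conj(exp(6*I*pi/7)) + 1*(1)*conj(exp(2*I*pi/7)) + 1*(1)*conj(exp(-2*I*pi/7)) + 1*(1)*conj(exp(-6*I*pi/7)) + 1*(1)*conj(exp(4*I*pi/7))]
      = (1/7)[(1) + (exp(4*I*pi/7)) + (exp(-6*I*pi/7)) + (exp(-2*I*pi/7)) + (exp(2*I*pi/7)) + (exp(6*I*pi/7)) + (exp(-4*I*pi/7))] = 0/7 = 0
  <chi_4*chi_3, chi_6> = (1/7)[1*(1)*conj(1) + 1*(1)*conj(exp(-2*I*pi/7)) + 1*(1)*conj(exp(-4*I*pi/7)) + 1*(1)*conj(exp(-6*I*pi/7)) + 1*(1)*conj(exp(6*I*pi/7)) + 1*(1)*conj(exp(4*I*pi/7)) + 1*(1)*conj(exp(2*I*pi/7))]
      = (1/7)[(1) + (exp(2*I*pi/7)) + (exp(4*I*pi/7)) + (exp(6*I*pi/7)) + (exp(-6*I*pi/7)) + (exp(-4*I*pi/7)) + (exp(-2*I*pi/7))] = 0/7 = 0
(Exp terms are combined using exp(i*s)*conj(exp(i*t)) = exp(i*(s-t)), and sums of them are collapsed using the identity that for every m > 1 the m distinct m-th roots of unity sum to 0, e.g. 1 + exp(2*I*pi/3) + exp(-2*I*pi/3) = 0.)
Hence the multiplicities are chi_0: 1. Dimension check: dim(chi_4)*dim(chi_3) = 1*1 = 1 and sum (mult * dim) = 1*1 = 1.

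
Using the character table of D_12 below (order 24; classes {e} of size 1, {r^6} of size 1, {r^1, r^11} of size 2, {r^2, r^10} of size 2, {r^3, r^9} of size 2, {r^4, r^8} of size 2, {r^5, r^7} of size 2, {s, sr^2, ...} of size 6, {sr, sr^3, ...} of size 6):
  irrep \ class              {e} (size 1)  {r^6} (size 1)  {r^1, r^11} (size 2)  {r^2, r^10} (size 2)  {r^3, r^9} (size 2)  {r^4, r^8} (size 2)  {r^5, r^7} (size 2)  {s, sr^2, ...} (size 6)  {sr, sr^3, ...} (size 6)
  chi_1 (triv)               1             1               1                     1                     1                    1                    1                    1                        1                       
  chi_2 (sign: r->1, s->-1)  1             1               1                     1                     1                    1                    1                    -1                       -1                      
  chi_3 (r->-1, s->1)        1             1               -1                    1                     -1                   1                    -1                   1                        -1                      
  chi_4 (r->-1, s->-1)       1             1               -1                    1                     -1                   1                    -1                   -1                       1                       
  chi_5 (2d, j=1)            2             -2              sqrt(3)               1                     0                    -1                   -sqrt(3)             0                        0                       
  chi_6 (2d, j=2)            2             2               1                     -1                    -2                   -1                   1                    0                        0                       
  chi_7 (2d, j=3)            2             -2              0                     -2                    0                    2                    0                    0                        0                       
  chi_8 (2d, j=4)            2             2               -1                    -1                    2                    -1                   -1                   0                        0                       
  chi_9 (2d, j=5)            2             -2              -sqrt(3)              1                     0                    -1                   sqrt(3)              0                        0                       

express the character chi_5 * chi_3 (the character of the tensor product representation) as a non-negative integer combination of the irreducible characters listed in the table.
chi_5 tensor chi_3 = chi_9 (all other irreducibles have multiplicity 0).

Proof sketch: The character of a tensor product is the pointwise product (chi_5 * chi_3)(C) = chi_5(C) * chi_3(C):
  {e}: (2)*(1), {r^6}: (-2)*(1), {r^1, r^11}: (sqrt(3))*(-1), {r^2, r^10}: (1)*(1), {r^3, r^9}: (0)*(-1), {r^4, r^8}: (-1)*(1), {r^5, r^7}: (-sqrt(3))*(-1), {s, sr^2, ...}: (0)*(1), {sr, sr^3, ...}: (0)*(-1)
so (chi_5 * chi_3) takes values
  {e} -> 2, {r^6} -> -2, {r^1, r^11} -> -sqrt(3), {r^2, r^10} -> 1, {r^3, r^9} -> 0, {r^4, r^8} -> -1, {r^5, r^7} -> sqrt(3), {s, sr^2, ...} -> 0, {sr, sr^3, ...} -> 0.
Now take the inner product of this character with each irreducible chi from the table, <chi_5*chi_3, chi> = (1/24) sum_C |C| (chi_5*chi_3)(C) conj(chi(C)):
  <chi_5*chi_3, chi_1> = (1/24)[1*(2)*conj(1) + 1*(-2)*conj(1) + 2*(-sqrt(3))*conj(1) + 2*(1)*conj(1) + 2*(0)*conj(1) + 2*(-1)*conj(1) + 2*(sqrt(3))*conj(1) + 6*(0)*conj(1) + 6*(0)*conj(1)]
      = (1/24)[(2) + (-2) + (-2*sqrt(3)) + (2) + (0) + (-2) + (2*sqrt(3)) + (0) + (0)] = 0/24 = 0
  <chi_5*chi_3, chi_2> = (1/24)[1*(2)*conj(1) + 1*(-2)*conj(1) + 2*(-sqrt(3))*conj(1) + 2*(1)*conj(1) + 2*(0)*conj(1) + 2*(-1)*conj(1) + 2*(sqrt(3))*conj(1) + 6*(0)*conj(-1) + 6*(0)*conj(-1)]
      = (1/24)[(2) + (-2) + (-2*sqrt(3)) + (2) + (0) + (-2) + (2*sqrt(3)) + (0) + (0)] = 0/24 = 0
  <chi_5*chi_3, chi_3> = (1/24)[1*(2)*conj(1) + 1*(-2)*conj(1) + 2*(-sqrt(3))*conj(-1) + 2*(1)*conj(1) + 2*(0)*conj(-1) + 2*(-1)*conj(1) + 2*(sqrt(3))*conj(-1) + 6*(0)*conj(1) + 6*(0)*conj(-1)]
      = (1/24)[(2) + (-2) + (2*sqrt(3)) + (2) + (0) + (-2) + (-2*sqrt(3)) + (0) + (0)] = 0/24 = 0
  <chi_5*chi_3, chi_4> = (1/24)[1*(2)*conj(1) + 1*(-2)*conj(1) + 2*(-sqrt(3))*conj(-1) + 2*(1)*conj(1) + 2*(0)*conj(-1) + 2*(-1)*conj(1) + 2*(sqrt(3))*conj(-1) + 6*(0)*conj(-1) + 6*(0)*conj(1)]
      = (1/24)[(2) + (-2) + (2*sqrt(3)) + (2) + (0) + (-2) + (-2*sqrt(3)) + (0) + (0)] = 0/24 = 0
  <chi_5*chi_3, chi_5> = (1/24)[1*(2)*conj(2) + 1*(-2)*conj(-2) + 2*(-sqrt(3))*conj(sqrt(3)) + 2*(1)*conj(1) + 2*(0)*conj(0) + 2*(-1)*conj(-1) + 2*(sqrt(3))*conj(-sqrt(3)) + 6*(0)*conj(0) + 6*(0)*conj(0)]
      = (1/24)[(4) + (4) + (-6) + (2) + (0) + (2) + (-6) + (0) + (0)] = 0/24 = 0
  <chi_5*chi_3, chi_6> = (1/24)[1*(2)*conj(2) + 1*(-2)*conj(2) + 2*(-sqrt(3))*conj(1) + 2*(1)*conj(-1) + 2*(0)*conj(-2) + 2*(-1)*conj(-1) + 2*(sqrt(3))*conj(1) + 6*(0)*conj(0) + 6*(0)*conj(0)]
      = (1/24)[(4) + (-4) + (-2*sqrt(3)) + (-2) + (0) + (2) + (2*sqrt(3)) + (0) + (0)] = 0/24 = 0
  <chi_5*chi_3, chi_7> = (1/24)[1*(2)*conj(2) + 1*(-2)*conj(-2) + 2*(-sqrt(3))*conj(0) + 2*(1)*conj(-2) + 2*(0)*conj(0) + 2*(-1)*conj(2) + 2*(sqrt(3))*conj(0) + 6*(0)*conj(0) + 6*(0)*conj(0)]
      = (1/24)[(4) + (4) + (0) + (-4) + (0) + (-4) + (0) + (0) + (0)] = 0/24 = 0
  <chi_5*chi_3, chi_8> = (1/24)[1*(2)*conj(2) + 1*(-2)*conj(2) + 2*(-sqrt(3))*conj(-1) + 2*(1)*conj(-1) + 2*(0)*conj(2) + 2*(-1)*conj(-1) + 2*(sqrt(3))*conj(-1) + 6*(0)*conj(0) + 6*(0)*conj(0)]
      = (1/24)[(4) + (-4) + (2*sqrt(3)) + (-2) + (0) + (2) + (-2*sqrt(3)) + (0) + (0)] = 0/24 = 0
  <chi_5*chi_3, chi_9> = (1/24)[1*(2)*conj(2) + 1*(-2)*conj(-2) + 2*(-sqrt(3))*conj(-sqrt(3)) + 2*(1)*conj(1) + 2*(0)*conj(0) + 2*(-1)*conj(-1) + 2*(sqrt(3))*conj(sqrt(3)) + 6*(0)*conj(0) + 6*(0)*conj(0)]
      = (1/24)[(4) + (4) + (6) + (2) + (0) + (2) + (6) + (0) + (0)] = 24/24 = 1
Hence the multiplicities are chi_9: 1. Dimension check: dim(chi_5)*dim(chi_3) = 2*1 = 2 and sum (mult * dim) = 1*2 = 2.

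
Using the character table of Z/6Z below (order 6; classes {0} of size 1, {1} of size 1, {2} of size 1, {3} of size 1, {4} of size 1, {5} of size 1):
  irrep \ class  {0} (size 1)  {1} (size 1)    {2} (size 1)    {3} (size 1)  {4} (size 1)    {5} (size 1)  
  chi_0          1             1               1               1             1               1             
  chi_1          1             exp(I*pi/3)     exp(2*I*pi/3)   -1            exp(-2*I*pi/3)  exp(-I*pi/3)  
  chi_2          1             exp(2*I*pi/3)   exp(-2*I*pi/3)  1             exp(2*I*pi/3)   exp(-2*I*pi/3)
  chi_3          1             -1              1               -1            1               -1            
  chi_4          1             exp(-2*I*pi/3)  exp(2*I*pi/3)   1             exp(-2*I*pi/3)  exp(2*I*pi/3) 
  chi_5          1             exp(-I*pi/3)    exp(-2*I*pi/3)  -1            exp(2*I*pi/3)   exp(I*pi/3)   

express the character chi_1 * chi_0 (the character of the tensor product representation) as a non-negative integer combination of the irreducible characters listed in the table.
chi_1 tensor chi_0 = chi_1 (all other irreducibles have multiplicity 0).

Argument: The character of a tensor product is the pointwise product (chi_1 * chi_0)(C) = chi_1(C) * chi_0(C):
  {0}: (1)*(1), {1}: (exp(I*pi/3))*(1), {2}: (exp(2*I*pi/3))*(1), {3}: (-1)*(1), {4}: (exp(-2*I*pi/3))*(1), {5}: (exp(-I*pi/3))*(1)
so (chi_1 * chi_0) takes values
  {0} -> 1, {1} -> exp(I*pi/3), {2} -> exp(2*I*pi/3), {3} -> -1, {4} -> exp(-2*I*pi/3), {5} -> exp(-I*pi/3).
Now take the inner product of this character with each irreducible chi from the table, <chi_1*chi_0, chi> = (1/6) sum_C |C| (chi_1*chi_0)(C) conj(chi(C)):
  <chi_1*chi_0, chi_0> = (1/6)[1*(1)*conj(1) + 1*(exp(I*pi/3))*conj(1) + 1*(exp(2*I*pi/3))*conj(1) + 1*(-1)*conj(1) + 1*(exp(-2*I*pi/3))*conj(1) + 1*(exp(-I*pi/3))*conj(1)]
      = (1/6)[(1) + (exp(I*pi/3)) + (exp(2*I*pi/3)) + (-1) + (exp(-2*I*pi/3)) + (exp(-I*pi/3))] = 0/6 = 0
  <chi_1*chi_0, chi_1> = (1/6)[1*(1)*conj(1) + 1*(exp(I*pi/3))*conj(exp(I*pi/3)) + 1*(exp(2*I*pi/3))*conj(exp(2*I*pi/3)) + 1*(-1)*conj(-1) + 1*(exp(-2*I*pi/3))*conj(exp(-2*I*pi/3)) + 1*(exp(-I*pi/3))*conj(exp(-I*pi/3))]
      = (1/6)[(1) + (1) + (1) + (1) + (1) + (1)] = 6/6 = 1
  <chi_1*chi_0, chi_2> = (1/6)[1*(1)*conj(1) + 1*(exp(I*pi/3))*conj(exp(2*I*pi/3)) + 1*(exp(2*I*pi/3))*conj(exp(-2*I*pi/3)) + 1*(-1)*conj(1) + 1*(exp(-2*I*pi/3))*conj(exp(2*I*pi/3)) + 1*(exp(-I*pi/3))*conj(exp(-2*I*pi/3))]
      = (1/6)[(1) + (exp(-I*pi/3)) + (exp(-2*I*pi/3)) + (-1) + (exp(2*I*pi/3)) + (exp(I*pi/3))] = 0/6 = 0
  <chi_1*chi_0, chi_3> = (1/6)[1*(1)*conj(1) + 1*(exp(I*pi/3))*conj(-1) + 1*(exp(2*I*pi/3))*conj(1) + 1*(-1)*conj(-1) + 1*(exp(-2*I*pi/3))*conj(1) + 1*(exp(-I*pi/3))*conj(-1)]
      = (1/6)[(1) + (-exp(I*pi/3)) + (exp(2*I*pi/3)) + (1) + (exp(-2*I*pi/3)) + (-exp(-I*pi/3))] = 0/6 = 0
  <chi_1*chi_0, chi_4> = (1/6)[1*(1)*conj(1) + 1*(exp(I*pi/3))*conj(exp(-2*I*pi/3)) + 1*(exp(2*I*pi/3))*conj(exp(2*I*pi/3)) + 1*(-1)*conj(1) + 1*(exp(-2*I*pi/3))*conj(exp(-2*I*pi/3)) + 1*(exp(-I*pi/3))*conj(exp(2*I*pi/3))]
      = (1/6)[(1) + (-1) + (1) + (-1) + (1) + (-1)] = 0/6 = 0
  <chi_1*chi_0, chi_5> = (1/6)[1*(1)*conj(1) + 1*(exp(I*pi/3))*conj(exp(-I*pi/3)) + 1*(exp(2*I*pi/3))*conj(exp(-2*I*pi/3)) + 1*(-1)*conj(-1) + 1*(exp(-2*I*pi/3))*conj(exp(2*I*pi/3)) + 1*(exp(-I*pi/3))*conj(exp(I*pi/3))]
      = (1/6)[(1) + (exp(2*I*pi/3)) + (exp(-2*I*pi/3)) + (1) + (exp(2*I*pi/3)) + (exp(-2*I*pi/3))] = 0/6 = 0
(Exp terms are combined using exp(i*s)*conj(exp(i*t)) = exp(i*(s-t)), and sums of them are collapsed using the identity that for every m > 1 the m distinct m-th roots of unity sum to 0, e.g. 1 + exp(2*I*pi/3) + exp(-2*I*pi/3) = 0.)
Hence the multiplicities are chi_1: 1. Dimension check: dim(chi_1)*dim(chi_0) = 1*1 = 1 and sum (mult * dim) = 1*1 = 1.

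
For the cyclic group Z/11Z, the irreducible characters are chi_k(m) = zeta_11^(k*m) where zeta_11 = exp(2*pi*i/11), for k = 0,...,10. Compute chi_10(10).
chi_10(10) = zeta_11^100 = exp(2*I*pi/11)

Solution. chi_10(10) = zeta_11^(10*10) = zeta_11^100. Since zeta_11^11 = 1, this equals zeta_11^1 = exp(2*pi*i*1/11) = exp(2*I*pi/11).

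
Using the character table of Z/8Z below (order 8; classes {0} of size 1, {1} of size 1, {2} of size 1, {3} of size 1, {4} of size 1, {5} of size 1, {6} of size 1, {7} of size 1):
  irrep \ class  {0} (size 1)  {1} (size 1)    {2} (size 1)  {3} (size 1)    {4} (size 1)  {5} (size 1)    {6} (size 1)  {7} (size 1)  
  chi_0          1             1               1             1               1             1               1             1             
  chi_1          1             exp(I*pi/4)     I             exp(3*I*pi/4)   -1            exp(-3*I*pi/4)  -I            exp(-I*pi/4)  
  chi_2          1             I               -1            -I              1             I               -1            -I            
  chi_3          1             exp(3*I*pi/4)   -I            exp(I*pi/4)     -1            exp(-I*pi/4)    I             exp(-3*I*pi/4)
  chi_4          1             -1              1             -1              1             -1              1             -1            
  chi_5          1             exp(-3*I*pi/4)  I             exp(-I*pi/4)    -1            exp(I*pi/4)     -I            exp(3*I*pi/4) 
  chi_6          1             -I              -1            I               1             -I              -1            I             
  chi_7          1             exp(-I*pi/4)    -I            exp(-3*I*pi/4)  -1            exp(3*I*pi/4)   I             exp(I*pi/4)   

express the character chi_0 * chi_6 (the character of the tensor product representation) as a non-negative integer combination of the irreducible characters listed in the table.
chi_0 tensor chi_6 = chi_6 (all other irreducibles have multiplicity 0).

Why: The character of a tensor product is the pointwise product (chi_0 * chi_6)(C) = chi_0(C) * chi_6(C):
  {0}: (1)*(1), {1}: (1)*(-I), {2}: (1)*(-1), {3}: (1)*(I), {4}: (1)*(1), {5}: (1)*(-I), {6}: (1)*(-1), {7}: (1)*(I)
so (chi_0 * chi_6) takes values
  {0} -> 1, {1} -> -I, {2} -> -1, {3} -> I, {4} -> 1, {5} -> -I, {6} -> -1, {7} -> I.
Now take the inner product of this character with each irreducible chi from the table, <chi_0*chi_6, chi> = (1/8) sum_C |C| (chi_0*chi_6)(C) conj(chi(C)):
  <chi_0*chi_6, chi_0> = (1/8)[1*(1)*conj(1) + 1*(-I)*conj(1) + 1*(-1)*conj(1) + 1*(I)*conj(1) + 1*(1)*conj(1) + 1*(-I)*conj(1) + 1*(-1)*conj(1) + 1*(I)*conj(1)]
      = (1/8)[(1) + (-I) + (-1) + (I) + (1) + (-I) + (-1) + (I)] = 0/8 = 0
  <chi_0*chi_6, chi_1> = (1/8)[1*(1)*conj(1) + 1*(-I)*conj(exp(I*pi/4)) + 1*(-1)*conj(I) + 1*(I)*conj(exp(3*I*pi/4)) + 1*(1)*conj(-1) + 1*(-I)*conj(exp(-3*I*pi/4)) + 1*(-1)*conj(-I) + 1*(I)*conj(exp(-I*pi/4))]
      = (1/8)[(1) + (-exp(I*pi/4)) + (I) + (exp(-I*pi/4)) + (-1) + (-exp(-3*I*pi/4)) + (-I) + (exp(3*I*pi/4))] = 0/8 = 0
  <chi_0*chi_6, chi_2> = (1/8)[1*(1)*conj(1) + 1*(-I)*conj(I) + 1*(-1)*conj(-1) + 1*(I)*conj(-I) + 1*(1)*conj(1) + 1*(-I)*conj(I) + 1*(-1)*conj(-1) + 1*(I)*conj(-I)]
      = (1/8)[(1) + (-1) + (1) + (-1) + (1) + (-1) + (1) + (-1)] = 0/8 = 0
  <chi_0*chi_6, chi_3> = (1/8)[1*(1)*conj(1) + 1*(-I)*conj(exp(3*I*pi/4)) + 1*(-1)*conj(-I) + 1*(I)*conj(exp(I*pi/4)) + 1*(1)*conj(-1) + 1*(-I)*conj(exp(-I*pi/4)) + 1*(-1)*conj(I) + 1*(I)*conj(exp(-3*I*pi/4))]
      = (1/8)[(1) + (-exp(-I*pi/4)) + (-I) + (exp(I*pi/4)) + (-1) + (-exp(3*I*pi/4)) + (I) + (exp(-3*I*pi/4))] = 0/8 = 0
  <chi_0*chi_6, chi_4> = (1/8)[1*(1)*conj(1) + 1*(-I)*conj(-1) + 1*(-1)*conj(1) + 1*(I)*conj(-1) + 1*(1)*conj(1) + 1*(-I)*conj(-1) + 1*(-1)*conj(1) + 1*(I)*conj(-1)]
      = (1/8)[(1) + (I) + (-1) + (-I) + (1) + (I) + (-1) + (-I)] = 0/8 = 0
  <chi_0*chi_6, chi_5> = (1/8)[1*(1)*conj(1) + 1*(-I)*conj(exp(-3*I*pi/4)) + 1*(-1)*conj(I) + 1*(I)*conj(exp(-I*pi/4)) + 1*(1)*conj(-1) + 1*(-I)*conj(exp(I*pi/4)) + 1*(-1)*conj(-I) + 1*(I)*conj(exp(3*I*pi/4))]
      = (1/8)[(1) + (-exp(-3*I*pi/4)) + (I) + (exp(3*I*pi/4)) + (-1) + (-exp(I*pi/4)) + (-I) + (exp(-I*pi/4))] = 0/8 = 0
  <chi_0*chi_6, chi_6> = (1/8)[1*(1)*conj(1) + 1*(-I)*conj(-I) + 1*(-1)*conj(-1) + 1*(I)*conj(I) + 1*(1)*conj(1) + 1*(-I)*conj(-I) + 1*(-1)*conj(-1) + 1*(I)*conj(I)]
      = (1/8)[(1) + (1) + (1) + (1) + (1) + (1) + (1) + (1)] = 8/8 = 1
  <chi_0*chi_6, chi_7> = (1/8)[1*(1)*conj(1) + 1*(-I)*conj(exp(-I*pi/4)) + 1*(-1)*conj(-I) + 1*(I)*conj(exp(-3*I*pi/4)) + 1*(1)*conj(-1) + 1*(-I)*conj(exp(3*I*pi/4)) + 1*(-1)*conj(I) + 1*(I)*conj(exp(I*pi/4))]
      = (1/8)[(1) + (-exp(3*I*pi/4)) + (-I) + (exp(-3*I*pi/4)) + (-1) + (-exp(-I*pi/4)) + (I) + (exp(I*pi/4))] = 0/8 = 0
(Exp terms are combined using exp(i*s)*conj(exp(i*t)) = exp(i*(s-t)), and sums of them are collapsed using the identity that for every m > 1 the m distinct m-th roots of unity sum to 0, e.g. 1 + exp(2*I*pi/3) + exp(-2*I*pi/3) = 0.)
Hence the multiplicities are chi_6: 1. Dimension check: dim(chi_0)*dim(chi_6) = 1*1 = 1 and sum (mult * dim) = 1*1 = 1.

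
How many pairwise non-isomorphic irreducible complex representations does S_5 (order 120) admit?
7

Reasoning: The number of irreducible complex representations of a finite group equals its number of conjugacy classes. Conjugacy classes in S_5 correspond to cycle types, i.e. partitions of 5; there are p(5) = 7 of them, so S_5 (order 120) has exactly 7 irreducible complex representations.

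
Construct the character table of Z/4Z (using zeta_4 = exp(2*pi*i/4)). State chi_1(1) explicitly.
Character table of Z/4Z (irreps indexed chi_0,...,chi_3 with chi_k(m) = zeta_4^(k*m), zeta_4 = exp(2*pi*i/4)):
  irrep \ class  {0} (size 1)  {1} (size 1)  {2} (size 1)  {3} (size 1)
  chi_0          1             1             1             1           
  chi_1          1             I             -1            -I          
  chi_2          1             -1            1             -1          
  chi_3          1             -I            -1            I           

Spot check: chi_1(1) = zeta_4^(1*1) = zeta_4^1 = I.

Why: Z/4Z is abelian, so all 4 irreducible complex representations are 1-dimensional. They are given by chi_k(m) = zeta_4^(k*m) for k = 0,...,3. Row orthogonality: sum_m chi_k(m) conj(chi_l(m)) = 4 * [k = l].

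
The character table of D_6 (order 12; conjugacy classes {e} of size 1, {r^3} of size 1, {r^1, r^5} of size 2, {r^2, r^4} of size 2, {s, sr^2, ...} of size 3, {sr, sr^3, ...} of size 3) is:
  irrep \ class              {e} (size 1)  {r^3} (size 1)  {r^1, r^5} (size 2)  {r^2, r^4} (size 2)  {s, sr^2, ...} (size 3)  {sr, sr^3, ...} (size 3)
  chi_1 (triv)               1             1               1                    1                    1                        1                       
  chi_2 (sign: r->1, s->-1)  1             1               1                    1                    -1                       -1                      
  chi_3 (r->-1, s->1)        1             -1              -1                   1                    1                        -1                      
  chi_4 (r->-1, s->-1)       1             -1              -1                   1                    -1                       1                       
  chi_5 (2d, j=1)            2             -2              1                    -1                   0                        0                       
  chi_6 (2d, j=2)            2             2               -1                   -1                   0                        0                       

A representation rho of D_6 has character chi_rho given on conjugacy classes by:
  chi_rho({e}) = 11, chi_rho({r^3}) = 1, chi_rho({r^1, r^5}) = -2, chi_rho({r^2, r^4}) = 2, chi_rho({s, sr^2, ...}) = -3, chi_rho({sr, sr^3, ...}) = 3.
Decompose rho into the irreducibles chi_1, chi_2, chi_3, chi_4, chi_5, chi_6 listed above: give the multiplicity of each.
Multiplicities: chi_1: 1, chi_2: 1, chi_3: 0, chi_4: 3, chi_5: 1, chi_6: 2.

Working: Use <chi_rho, chi> = (1/|G|) sum_C |C| * chi_rho(C) * conj(chi(C)) with |G| = 12 for each irreducible chi in the table:
  <chi_rho, chi_1> = (1/12)[1*(11)*conj(1) + 1*(1)*conj(1) + 2*(-2)*conj(1) + 2*(2)*conj(1) + 3*(-3)*conj(1) + 3*(3)*conj(1)]
      = (1/12)[(11) + (1) + (-4) + (4) + (-9) + (9)] = 12/12 = 1
  <chi_rho, chi_2> = (1/12)[1*(11)*conj(1) + 1*(1)*conj(1) + 2*(-2)*conj(1) + 2*(2)*conj(1) + 3*(-3)*conj(-1) + 3*(3)*conj(-1)]
      = (1/12)[(11) + (1) + (-4) + (4) + (9) + (-9)] = 12/12 = 1
  <chi_rho, chi_3> = (1/12)[1*(11)*conj(1) + 1*(1)*conj(-1) + 2*(-2)*conj(-1) + 2*(2)*conj(1) + 3*(-3)*conj(1) + 3*(3)*conj(-1)]
      = (1/12)[(11) + (-1) + (4) + (4) + (-9) + (-9)] = 0/12 = 0
  <chi_rho, chi_4> = (1/12)[1*(11)*conj(1) + 1*(1)*conj(-1) + 2*(-2)*conj(-1) + 2*(2)*conj(1) + 3*(-3)*conj(-1) + 3*(3)*conj(1)]
      = (1/12)[(11) + (-1) + (4) + (4) + (9) + (9)] = 36/12 = 3
  <chi_rho, chi_5> = (1/12)[1*(11)*conj(2) + 1*(1)*conj(-2) + 2*(-2)*conj(1) + 2*(2)*conj(-1) + 3*(-3)*conj(0) + 3*(3)*conj(0)]
      = (1/12)[(22) + (-2) + (-4) + (-4) + (0) + (0)] = 12/12 = 1
  <chi_rho, chi_6> = (1/12)[1*(11)*conj(2) + 1*(1)*conj(2) + 2*(-2)*conj(-1) + 2*(2)*conj(-1) + 3*(-3)*conj(0) + 3*(3)*conj(0)]
      = (1/12)[(22) + (2) + (4) + (-4) + (0) + (0)] = 24/12 = 2
Dimension check: dim(rho) = sum (mult * dim) = 1*1 + 1*1 + 0*1 + 3*1 + 1*2 + 2*2 = 11 = chi_rho(e) = 11.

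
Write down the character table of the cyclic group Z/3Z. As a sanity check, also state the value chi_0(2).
Character table of Z/3Z (irreps indexed chi_0,...,chi_2 with chi_k(m) = zeta_3^(k*m), zeta_3 = exp(2*pi*i/3)):
  irrep \ class  {0} (size 1)  {1} (size 1)    {2} (size 1)  
  chi_0          1             1               1             
  chi_1          1             exp(2*I*pi/3)   exp(-2*I*pi/3)
  chi_2          1             exp(-2*I*pi/3)  exp(2*I*pi/3) 

Spot check: chi_0(2) = zeta_3^(0*2) = zeta_3^0 = 1.

Reasoning: Z/3Z is abelian, so all 3 irreducible complex representations are 1-dimensional. They are given by chi_k(m) = zeta_3^(k*m) for k = 0,...,2. Row orthogonality: sum_m chi_k(m) conj(chi_l(m)) = 3 * [k = l].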